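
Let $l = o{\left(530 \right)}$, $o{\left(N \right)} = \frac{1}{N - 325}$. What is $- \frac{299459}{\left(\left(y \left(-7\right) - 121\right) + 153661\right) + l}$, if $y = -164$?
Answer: $- \frac{61389095}{31711041} \approx -1.9359$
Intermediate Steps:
$o{\left(N \right)} = \frac{1}{-325 + N}$
$l = \frac{1}{205}$ ($l = \frac{1}{-325 + 530} = \frac{1}{205} \approx 0.0048781$)
$- \frac{299459}{\left(\left(y \left(-7\right) - 121\right) + 153661\right) + l} = - \frac{299459}{\left(\left(\left(-164\right) \left(-7\right) - 121\right) + 153661\right) + \frac{1}{205}} = - \frac{299459}{\left(\left(1148 - 121\right) + 153661\right) + \frac{1}{205}} = - \frac{299459}{\left(1027 + 153661\right) + \frac{1}{205}} = - \frac{299459}{154688 + \frac{1}{205}} = - \frac{299459}{\frac{31711041}{205}} = \left(-299459\right) \frac{205}{31711041} = - \frac{61389095}{31711041}$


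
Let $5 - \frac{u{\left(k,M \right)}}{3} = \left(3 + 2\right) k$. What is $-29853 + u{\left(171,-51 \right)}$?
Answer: $-32403$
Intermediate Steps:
$u{\left(k,M \right)} = 15 - 15 k$ ($u{\left(k,M \right)} = 15 - 3 \left(3 + 2\right) k = 15 - 3 \cdot 5 k = 15 - 15 k$)
$-29853 + u{\left(171,-51 \right)} = -29853 + \left(15 - 2565\right) = -29853 - 2550 = -32403$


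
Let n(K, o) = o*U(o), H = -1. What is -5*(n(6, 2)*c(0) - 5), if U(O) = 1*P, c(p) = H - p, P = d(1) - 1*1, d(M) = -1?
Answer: 5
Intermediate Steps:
P = -2 (P = -1 - 1*1 = -1 - 1 = -2)
c(p) = -1 - p
U(O) = -2 (U(O) = 1*(-2) = -2)
n(K, o) = -2*o (n(K, o) = o*(-2) = -2*o)
-5*(n(6, 2)*c(0) - 5) = -5*((-2*2)*(-1 - 1*0) - 5) = -5*(-4*(-1 + 0) - 5) = -5*(-4*(-1) - 5) = -5*(4 - 5) = -5*(-1) = 5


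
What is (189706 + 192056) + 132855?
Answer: 514617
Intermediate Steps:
(189706 + 192056) + 132855 = 381762 + 132855 = 514617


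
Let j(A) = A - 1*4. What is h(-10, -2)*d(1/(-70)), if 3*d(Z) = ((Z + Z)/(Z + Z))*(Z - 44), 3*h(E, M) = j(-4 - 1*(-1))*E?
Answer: -1027/3 ≈ -342.33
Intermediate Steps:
j(A) = -4 + A (j(A) = A - 4 = -4 + A)
h(E, M) = -7*E/3 (h(E, M) = ((-4 + (-4 - 1*(-1)))*E)/3 = ((-4 + (-4 + 1))*E)/3 = ((-4 - 3)*E)/3 = (-7*E)/3 = -7*E/3)
d(Z) = -44/3 + Z/3 (d(Z) = (((Z + Z)/(Z + Z))*(Z - 44))/3 = (((2*Z)/((2*Z)))*(-44 + Z))/3 = (((2*Z)*(1/(2*Z)))*(-44 + Z))/3 = (1*(-44 + Z))/3 = (-44 + Z)/3 = -44/3 + Z/3)
h(-10, -2)*d(1/(-70)) = (-7/3*(-10))*(-44/3 + (⅓)/(-70)) = 70*(-44/3 + (⅓)*(-1/70))/3 = 70*(-44/3 - 1/210)/3 = (70/3)*(-1027/70) = -1027/3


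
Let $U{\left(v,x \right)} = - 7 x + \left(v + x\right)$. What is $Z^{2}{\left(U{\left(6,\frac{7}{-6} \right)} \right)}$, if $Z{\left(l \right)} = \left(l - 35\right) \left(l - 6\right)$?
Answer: $23716$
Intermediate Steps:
$U{\left(v,x \right)} = v - 6 x$
$Z{\left(l \right)} = \left(-35 + l\right) \left(-6 + l\right)$
$Z^{2}{\left(U{\left(6,\frac{7}{-6} \right)} \right)} = \left(210 + \left(6 - 6 \frac{7}{-6}\right)^{2} - 41 \left(6 - 6 \frac{7}{-6}\right)\right)^{2} = \left(210 + \left(6 - 6 \cdot 7 \left(- \frac{1}{6}\right)\right)^{2} - 41 \left(6 - 6 \cdot 7 \left(- \frac{1}{6}\right)\right)\right)^{2} = \left(210 + \left(6 - -7\right)^{2} - 41 \left(6 - -7\right)\right)^{2} = \left(210 + \left(6 + 7\right)^{2} - 41 \left(6 + 7\right)\right)^{2} = \left(210 + 13^{2} - 533\right)^{2} = \left(210 + 169 - 533\right)^{2} = \left(-154\right)^{2} = 23716$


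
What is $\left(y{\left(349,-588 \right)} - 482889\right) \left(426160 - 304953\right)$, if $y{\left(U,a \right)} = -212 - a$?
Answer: $-58483953191$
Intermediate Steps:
$\left(y{\left(349,-588 \right)} - 482889\right) \left(426160 - 304953\right) = \left(\left(-212 - -588\right) - 482889\right) \left(426160 - 304953\right) = \left(\left(-212 + 588\right) - 482889\right) 121207 = \left(376 - 482889\right) 121207 = \left(-482513\right) 121207 = -58483953191$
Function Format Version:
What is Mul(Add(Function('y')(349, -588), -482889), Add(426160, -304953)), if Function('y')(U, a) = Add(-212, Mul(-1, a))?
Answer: -58483953191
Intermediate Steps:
Mul(Add(Function('y')(349, -588), -482889), Add(426160, -304953)) = Mul(Add(Add(-212, Mul(-1, -588)), -482889), Add(426160, -304953)) = Mul(Add(Add(-212, 588), -482889), 121207) = Mul(Add(376, -482889), 121207) = Mul(-482513, 121207) = -58483953191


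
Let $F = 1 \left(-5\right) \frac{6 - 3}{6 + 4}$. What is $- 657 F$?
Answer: $\frac{1971}{2} \approx 985.5$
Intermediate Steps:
$F = - \frac{3}{2}$ ($F = - 5 \cdot \frac{3}{10} = - 5 \cdot 3 \cdot \frac{1}{10} = \left(-5\right) \frac{3}{10} = - \frac{3}{2} \approx -1.5$)
$- 657 F = \left(-657\right) \left(- \frac{3}{2}\right) = \frac{1971}{2}$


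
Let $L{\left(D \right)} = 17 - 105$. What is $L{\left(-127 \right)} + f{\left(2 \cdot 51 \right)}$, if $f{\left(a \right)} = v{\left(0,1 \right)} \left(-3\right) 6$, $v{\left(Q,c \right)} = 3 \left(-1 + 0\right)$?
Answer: $-34$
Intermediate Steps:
$v{\left(Q,c \right)} = -3$ ($v{\left(Q,c \right)} = 3 \left(-1\right) = -3$)
$f{\left(a \right)} = 54$ ($f{\left(a \right)} = \left(-3\right) \left(-3\right) 6 = 9 \cdot 6 = 54$)
$L{\left(D \right)} = -88$
$L{\left(-127 \right)} + f{\left(2 \cdot 51 \right)} = -88 + 54 = -34$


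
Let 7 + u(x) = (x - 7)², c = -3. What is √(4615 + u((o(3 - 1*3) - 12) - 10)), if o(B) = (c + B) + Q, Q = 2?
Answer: 18*√17 ≈ 74.216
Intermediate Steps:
o(B) = -1 + B (o(B) = (-3 + B) + 2 = -1 + B)
u(x) = -7 + (-7 + x)² (u(x) = -7 + (x - 7)² = -7 + (-7 + x)²)
√(4615 + u((o(3 - 1*3) - 12) - 10)) = √(4615 + (-7 + (-7 + (((-1 + (3 - 1*3)) - 12) - 10))²)) = √(4615 + (-7 + (-7 + (((-1 + (3 - 3)) - 12) - 10))²)) = √(4615 + (-7 + (-7 + (((-1 + 0) - 12) - 10))²)) = √(4615 + (-7 + (-7 + ((-1 - 12) - 10))²)) = √(4615 + (-7 + (-7 + (-13 - 10))²)) = √(4615 + (-7 + (-7 - 23)²)) = √(4615 + (-7 + (-30)²)) = √(4615 + (-7 + 900)) = √(4615 + 893) = √5508 = 18*√17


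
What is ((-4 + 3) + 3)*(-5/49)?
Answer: -10/49 ≈ -0.20408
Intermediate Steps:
((-4 + 3) + 3)*(-5/49) = (-1 + 3)*(-5*1/49) = 2*(-5/49) = -10/49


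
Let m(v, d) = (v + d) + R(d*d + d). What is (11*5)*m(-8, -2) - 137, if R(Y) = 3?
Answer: -522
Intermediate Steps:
m(v, d) = 3 + d + v (m(v, d) = (v + d) + 3 = (d + v) + 3 = 3 + d + v)
(11*5)*m(-8, -2) - 137 = (11*5)*(3 - 2 - 8) - 137 = 55*(-7) - 137 = -385 - 137 = -522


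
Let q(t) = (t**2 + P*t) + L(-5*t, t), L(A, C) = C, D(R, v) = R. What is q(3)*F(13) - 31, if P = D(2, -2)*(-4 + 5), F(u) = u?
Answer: 203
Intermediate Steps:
P = 2 (P = 2*(-4 + 5) = 2*1 = 2)
q(t) = t**2 + 3*t (q(t) = (t**2 + 2*t) + t = t**2 + 3*t)
q(3)*F(13) - 31 = (3*(3 + 3))*13 - 31 = (3*6)*13 - 31 = 18*13 - 31 = 234 - 31 = 203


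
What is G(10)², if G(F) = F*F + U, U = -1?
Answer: 9801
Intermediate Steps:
G(F) = -1 + F² (G(F) = F*F - 1 = F² - 1 = -1 + F²)
G(10)² = (-1 + 10²)² = (-1 + 100)² = 99² = 9801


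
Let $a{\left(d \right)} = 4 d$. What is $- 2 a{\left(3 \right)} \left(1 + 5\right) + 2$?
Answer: $-142$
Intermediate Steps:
$- 2 a{\left(3 \right)} \left(1 + 5\right) + 2 = - 2 \cdot 4 \cdot 3 \left(1 + 5\right) + 2 = - 2 \cdot 12 \cdot 6 + 2 = \left(-2\right) 72 + 2 = -144 + 2 = -142$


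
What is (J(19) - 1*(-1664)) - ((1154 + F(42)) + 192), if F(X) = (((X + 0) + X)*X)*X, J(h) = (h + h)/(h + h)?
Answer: -147857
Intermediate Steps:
J(h) = 1 (J(h) = (2*h)/((2*h)) = (2*h)*(1/(2*h)) = 1)
F(X) = 2*X³ (F(X) = ((X + X)*X)*X = ((2*X)*X)*X = (2*X²)*X = 2*X³)
(J(19) - 1*(-1664)) - ((1154 + F(42)) + 192) = (1 - 1*(-1664)) - ((1154 + 2*42³) + 192) = (1 + 1664) - ((1154 + 2*74088) + 192) = 1665 - ((1154 + 148176) + 192) = 1665 - (149330 + 192) = 1665 - 1*149522 = 1665 - 149522 = -147857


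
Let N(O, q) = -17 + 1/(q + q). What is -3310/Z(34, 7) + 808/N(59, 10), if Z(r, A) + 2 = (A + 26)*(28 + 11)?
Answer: -4377538/87123 ≈ -50.245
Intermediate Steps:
N(O, q) = -17 + 1/(2*q)
Z(r, A) = 1012 + 39*A (Z(r, A) = -2 + (A + 26)*(28 + 11) = -2 + (26 + A)*39 = -2 + (1014 + 39*A) = 1012 + 39*A)
-3310/Z(34, 7) + 808/N(59, 10) = -3310/(1012 + 39*7) + 808/(-17 + (½)/10) = -3310/(1012 + 273) + 808/(-17 + (½)*(⅒)) = -3310/1285 + 808/(-17 + 1/20) = -3310*1/1285 + 808/(-339/20) = -662/257 + 808*(-20/339) = -662/257 - 16160/339 = -4377538/87123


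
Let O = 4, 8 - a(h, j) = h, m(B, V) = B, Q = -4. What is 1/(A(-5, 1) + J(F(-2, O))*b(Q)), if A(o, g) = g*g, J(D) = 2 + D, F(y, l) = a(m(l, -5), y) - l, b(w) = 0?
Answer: 1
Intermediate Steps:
a(h, j) = 8 - h
F(y, l) = 8 - 2*l (F(y, l) = (8 - l) - l = 8 - 2*l)
A(o, g) = g²
1/(A(-5, 1) + J(F(-2, O))*b(Q)) = 1/(1² + (2 + (8 - 2*4))*0) = 1/(1 + (2 + (8 - 8))*0) = 1/(1 + (2 + 0)*0) = 1/(1 + 2*0) = 1/(1 + 0) = 1/1 = 1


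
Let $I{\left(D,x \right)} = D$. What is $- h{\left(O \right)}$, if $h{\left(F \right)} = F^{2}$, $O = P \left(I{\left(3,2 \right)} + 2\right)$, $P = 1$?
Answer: $-25$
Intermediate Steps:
$O = 5$ ($O = 1 \left(3 + 2\right) = 1 \cdot 5 = 5$)
$- h{\left(O \right)} = - 5^{2} = \left(-1\right) 25 = -25$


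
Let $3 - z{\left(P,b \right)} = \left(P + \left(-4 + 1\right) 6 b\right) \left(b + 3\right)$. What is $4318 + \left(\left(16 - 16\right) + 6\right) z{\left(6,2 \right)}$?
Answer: $5236$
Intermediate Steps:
$z{\left(P,b \right)} = 3 - \left(3 + b\right) \left(P - 18 b\right)$ ($z{\left(P,b \right)} = 3 - \left(P + \left(-4 + 1\right) 6 b\right) \left(b + 3\right) = 3 - \left(P + \left(-3\right) 6 b\right) \left(3 + b\right) = 3 - \left(P - 18 b\right) \left(3 + b\right) = 3 - \left(3 + b\right) \left(P - 18 b\right)$)
$4318 + \left(\left(16 - 16\right) + 6\right) z{\left(6,2 \right)} = 4318 + \left(\left(16 - 16\right) + 6\right) \left(3 - 18 + 18 \cdot 2^{2} + 54 \cdot 2 - 6 \cdot 2\right) = 4318 + \left(0 + 6\right) \left(3 - 18 + 18 \cdot 4 + 108 - 12\right) = 4318 + 6 \left(3 - 18 + 72 + 108 - 12\right) = 4318 + 6 \cdot 153 = 4318 + 918 = 5236$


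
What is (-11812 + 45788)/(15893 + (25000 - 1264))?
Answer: 33976/39629 ≈ 0.85735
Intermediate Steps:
(-11812 + 45788)/(15893 + (25000 - 1264)) = 33976/(15893 + 23736) = 33976/39629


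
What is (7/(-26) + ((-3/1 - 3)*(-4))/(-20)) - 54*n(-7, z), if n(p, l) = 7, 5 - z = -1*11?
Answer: -49331/130 ≈ -379.47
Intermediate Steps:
z = 16 (z = 5 - (-1)*11 = 5 - 1*(-11) = 5 + 11 = 16)
(7/(-26) + ((-3/1 - 3)*(-4))/(-20)) - 54*n(-7, z) = (7/(-26) + ((-3/1 - 3)*(-4))/(-20)) - 54*7 = (7*(-1/26) + ((-3*1 - 3)*(-4))*(-1/20)) - 378 = (-7/26 + ((-3 - 3)*(-4))*(-1/20)) - 378 = (-7/26 - 6*(-4)*(-1/20)) - 378 = (-7/26 + 24*(-1/20)) - 378 = (-7/26 - 6/5) - 378 = -191/130 - 378 = -49331/130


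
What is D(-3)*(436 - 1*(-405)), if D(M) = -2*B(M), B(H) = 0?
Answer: 0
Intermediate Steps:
D(M) = 0 (D(M) = -2*0 = 0)
D(-3)*(436 - 1*(-405)) = 0*(436 - 1*(-405)) = 0*(436 + 405) = 0*841 = 0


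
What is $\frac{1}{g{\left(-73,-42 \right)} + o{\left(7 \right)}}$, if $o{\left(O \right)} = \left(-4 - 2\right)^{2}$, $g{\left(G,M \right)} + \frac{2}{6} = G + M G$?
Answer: $\frac{3}{9086} \approx 0.00033018$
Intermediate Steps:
$g{\left(G,M \right)} = - \frac{1}{3} + G + G M$ ($g{\left(G,M \right)} = - \frac{1}{3} + \left(G + M G\right) = - \frac{1}{3} + \left(G + G M\right) = - \frac{1}{3} + G + G M$)
$o{\left(O \right)} = 36$ ($o{\left(O \right)} = \left(-6\right)^{2} = 36$)
$\frac{1}{g{\left(-73,-42 \right)} + o{\left(7 \right)}} = \frac{1}{\left(- \frac{1}{3} - 73 - -3066\right) + 36} = \frac{1}{\left(- \frac{1}{3} - 73 + 3066\right) + 36} = \frac{1}{\frac{8978}{3} + 36} = \frac{1}{\frac{9086}{3}} = \frac{3}{9086}$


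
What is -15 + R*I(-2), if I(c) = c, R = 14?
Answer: -43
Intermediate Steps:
-15 + R*I(-2) = -15 + 14*(-2) = -15 - 28 = -43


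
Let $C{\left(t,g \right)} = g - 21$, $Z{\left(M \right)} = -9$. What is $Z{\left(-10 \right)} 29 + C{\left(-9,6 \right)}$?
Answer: $-276$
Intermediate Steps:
$C{\left(t,g \right)} = -21 + g$
$Z{\left(-10 \right)} 29 + C{\left(-9,6 \right)} = \left(-9\right) 29 + \left(-21 + 6\right) = -261 - 15 = -276$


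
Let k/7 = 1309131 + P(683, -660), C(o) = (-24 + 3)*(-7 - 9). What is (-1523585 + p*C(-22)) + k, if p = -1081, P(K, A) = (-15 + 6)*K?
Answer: 7234087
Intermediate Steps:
P(K, A) = -9*K
C(o) = 336 (C(o) = -21*(-16) = 336)
k = 9120888 (k = 7*(1309131 - 9*683) = 7*(1309131 - 6147) = 7*1302984 = 9120888)
(-1523585 + p*C(-22)) + k = (-1523585 - 1081*336) + 9120888 = (-1523585 - 363216) + 9120888 = -1886801 + 9120888 = 7234087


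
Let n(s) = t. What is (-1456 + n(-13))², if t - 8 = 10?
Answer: 2067844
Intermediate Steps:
t = 18 (t = 8 + 10 = 18)
n(s) = 18
(-1456 + n(-13))² = (-1456 + 18)² = (-1438)² = 2067844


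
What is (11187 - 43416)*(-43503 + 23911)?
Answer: 631430568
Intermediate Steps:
(11187 - 43416)*(-43503 + 23911) = -32229*(-19592) = 631430568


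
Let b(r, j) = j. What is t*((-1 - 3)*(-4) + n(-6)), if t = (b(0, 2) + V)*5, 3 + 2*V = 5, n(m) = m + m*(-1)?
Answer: 240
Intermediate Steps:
n(m) = 0 (n(m) = m - m = 0)
V = 1 (V = -3/2 + (½)*5 = -3/2 + 5/2 = 1)
t = 15 (t = (2 + 1)*5 = 3*5 = 15)
t*((-1 - 3)*(-4) + n(-6)) = 15*((-1 - 3)*(-4) + 0) = 15*(-4*(-4) + 0) = 15*(16 + 0) = 15*16 = 240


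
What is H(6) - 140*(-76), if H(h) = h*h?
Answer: 10676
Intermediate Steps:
H(h) = h²
H(6) - 140*(-76) = 6² - 140*(-76) = 36 + 10640 = 10676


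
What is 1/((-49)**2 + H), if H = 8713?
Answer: 1/11114 ≈ 8.9977e-5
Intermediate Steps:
1/((-49)**2 + H) = 1/((-49)**2 + 8713) = 1/(2401 + 8713) = 1/11114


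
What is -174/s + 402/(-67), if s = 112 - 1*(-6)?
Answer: -441/59 ≈ -7.4746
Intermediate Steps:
s = 118 (s = 112 + 6 = 118)
-174/s + 402/(-67) = -174/118 + 402/(-67) = -174*1/118 + 402*(-1/67) = -87/59 - 6 = -441/59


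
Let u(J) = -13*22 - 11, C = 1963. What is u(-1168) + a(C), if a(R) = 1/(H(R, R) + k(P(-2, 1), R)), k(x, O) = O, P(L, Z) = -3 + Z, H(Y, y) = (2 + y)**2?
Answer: -1147366835/3863188 ≈ -297.00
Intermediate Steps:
u(J) = -297 (u(J) = -286 - 11 = -297)
a(R) = 1/(R + (2 + R)**2) (a(R) = 1/((2 + R)**2 + R) = 1/(R + (2 + R)**2))
u(-1168) + a(C) = -297 + 1/(1963 + (2 + 1963)**2) = -297 + 1/(1963 + 1965**2) = -297 + 1/(1963 + 3861225) = -297 + 1/3863188 = -1147366835/3863188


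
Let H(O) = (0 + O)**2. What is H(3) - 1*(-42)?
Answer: 51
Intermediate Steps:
H(O) = O**2
H(3) - 1*(-42) = 3**2 - 1*(-42) = 9 + 42 = 51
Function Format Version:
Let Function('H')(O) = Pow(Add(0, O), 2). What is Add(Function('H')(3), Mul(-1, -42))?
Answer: 51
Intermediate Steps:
Function('H')(O) = Pow(O, 2)
Add(Function('H')(3), Mul(-1, -42)) = Add(Pow(3, 2), Mul(-1, -42)) = Add(9, 42) = 51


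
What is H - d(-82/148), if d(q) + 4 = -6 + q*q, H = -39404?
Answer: -215723225/5476 ≈ -39394.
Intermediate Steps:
d(q) = -10 + q**2 (d(q) = -4 + (-6 + q*q) = -4 + (-6 + q**2) = -10 + q**2)
H - d(-82/148) = -39404 - (-10 + (-82/148)**2) = -39404 - (-10 + (-82*1/148)**2) = -39404 - (-10 + (-41/74)**2) = -39404 - (-10 + 1681/5476) = -39404 - 1*(-53079/5476) = -39404 + 53079/5476 = -215723225/5476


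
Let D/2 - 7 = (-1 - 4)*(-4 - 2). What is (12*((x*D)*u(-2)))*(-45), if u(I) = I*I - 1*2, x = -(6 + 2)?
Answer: 639360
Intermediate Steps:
D = 74 (D = 14 + 2*((-1 - 4)*(-4 - 2)) = 14 + 2*(-5*(-6)) = 14 + 2*30 = 14 + 60 = 74)
x = -8 (x = -1*8 = -8)
u(I) = -2 + I² (u(I) = I² - 2 = -2 + I²)
(12*((x*D)*u(-2)))*(-45) = (12*((-8*74)*(-2 + (-2)²)))*(-45) = (12*(-592*(-2 + 4)))*(-45) = (12*(-592*2))*(-45) = (12*(-1184))*(-45) = -14208*(-45) = 639360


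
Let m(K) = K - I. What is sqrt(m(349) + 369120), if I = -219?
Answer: 2*sqrt(92422) ≈ 608.02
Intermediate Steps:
m(K) = 219 + K (m(K) = K - 1*(-219) = K + 219 = 219 + K)
sqrt(m(349) + 369120) = sqrt((219 + 349) + 369120) = sqrt(568 + 369120) = sqrt(369688) = 2*sqrt(92422)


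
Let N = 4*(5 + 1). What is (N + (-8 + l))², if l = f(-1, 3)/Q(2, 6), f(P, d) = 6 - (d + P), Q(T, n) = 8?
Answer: 1089/4 ≈ 272.25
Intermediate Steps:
f(P, d) = 6 - P - d (f(P, d) = 6 - (P + d) = 6 + (-P - d) = 6 - P - d)
l = ½ (l = (6 - 1*(-1) - 1*3)/8 = (6 + 1 - 3)*(⅛) = 4*(⅛) = ½ ≈ 0.50000)
N = 24 (N = 4*6 = 24)
(N + (-8 + l))² = (24 + (-8 + ½))² = (24 - 15/2)² = (33/2)² = 1089/4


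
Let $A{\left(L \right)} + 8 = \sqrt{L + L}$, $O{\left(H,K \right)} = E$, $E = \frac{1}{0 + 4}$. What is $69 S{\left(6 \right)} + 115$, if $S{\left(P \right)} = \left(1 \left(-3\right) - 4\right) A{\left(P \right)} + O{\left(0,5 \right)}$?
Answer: $\frac{15985}{4} - 966 \sqrt{3} \approx 2323.1$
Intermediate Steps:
$E = \frac{1}{4} \approx 0.25$
$O{\left(H,K \right)} = \frac{1}{4}$
$A{\left(L \right)} = -8 + \sqrt{2} \sqrt{L}$ ($A{\left(L \right)} = -8 + \sqrt{L + L} = -8 + \sqrt{2 L} = -8 + \sqrt{2} \sqrt{L}$)
$S{\left(P \right)} = \frac{225}{4} - 7 \sqrt{2} \sqrt{P}$ ($S{\left(P \right)} = \left(1 \left(-3\right) - 4\right) \left(-8 + \sqrt{2} \sqrt{P}\right) + \frac{1}{4} = \left(-3 - 4\right) \left(-8 + \sqrt{2} \sqrt{P}\right) + \frac{1}{4} = - 7 \left(-8 + \sqrt{2} \sqrt{P}\right) + \frac{1}{4} = \left(56 - 7 \sqrt{2} \sqrt{P}\right) + \frac{1}{4} = \frac{225}{4} - 7 \sqrt{2} \sqrt{P}$)
$69 S{\left(6 \right)} + 115 = 69 \left(\frac{225}{4} - 7 \sqrt{2} \sqrt{6}\right) + 115 = 69 \left(\frac{225}{4} - 14 \sqrt{3}\right) + 115 = \left(\frac{15525}{4} - 966 \sqrt{3}\right) + 115 = \frac{15985}{4} - 966 \sqrt{3}$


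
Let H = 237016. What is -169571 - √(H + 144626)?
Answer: -169571 - √381642 ≈ -1.7019e+5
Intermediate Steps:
-169571 - √(H + 144626) = -169571 - √(237016 + 144626) = -169571 - √381642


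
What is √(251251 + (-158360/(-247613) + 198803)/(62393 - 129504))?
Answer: √69380429292893969390614342/16617556043 ≈ 501.25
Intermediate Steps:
√(251251 + (-158360/(-247613) + 198803)/(62393 - 129504)) = √(251251 + (-158360*(-1/247613) + 198803)/(-67111)) = √(251251 + (158360/247613 + 198803)*(-1/67111)) = √(251251 + (49226365599/247613)*(-1/67111)) = √(251251 - 49226365599/16617556043) = √(4175128346994194/16617556043) = √69380429292893969390614342/16617556043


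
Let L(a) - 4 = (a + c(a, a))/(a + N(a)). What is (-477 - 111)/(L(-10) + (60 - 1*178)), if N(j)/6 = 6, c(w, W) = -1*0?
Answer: 7644/1487 ≈ 5.1405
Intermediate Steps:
c(w, W) = 0
N(j) = 36 (N(j) = 6*6 = 36)
L(a) = 4 + a/(36 + a) (L(a) = 4 + (a + 0)/(a + 36) = 4 + a/(36 + a))
(-477 - 111)/(L(-10) + (60 - 1*178)) = (-477 - 111)/((144 + 5*(-10))/(36 - 10) + (60 - 1*178)) = -588/((144 - 50)/26 + (60 - 178)) = -588/((1/26)*94 - 118) = -588/(47/13 - 118) = -588/(-1487/13) = -588*(-13/1487) = 7644/1487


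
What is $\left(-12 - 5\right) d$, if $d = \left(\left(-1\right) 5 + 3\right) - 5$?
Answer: $119$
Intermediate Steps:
$d = -7$ ($d = \left(-5 + 3\right) - 5 = -2 - 5 = -7$)
$\left(-12 - 5\right) d = \left(-12 - 5\right) \left(-7\right) = \left(-17\right) \left(-7\right) = 119$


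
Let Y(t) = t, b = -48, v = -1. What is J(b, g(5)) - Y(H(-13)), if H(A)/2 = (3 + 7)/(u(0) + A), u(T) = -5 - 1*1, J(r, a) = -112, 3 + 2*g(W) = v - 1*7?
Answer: -2108/19 ≈ -110.95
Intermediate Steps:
g(W) = -11/2 (g(W) = -3/2 + (-1 - 1*7)/2 = -3/2 + (-1 - 7)/2 = -3/2 + (½)*(-8) = -3/2 - 4 = -11/2)
u(T) = -6 (u(T) = -5 - 1 = -6)
H(A) = 20/(-6 + A) (H(A) = 2*((3 + 7)/(-6 + A)) = 2*(10/(-6 + A)) = 20/(-6 + A))
J(b, g(5)) - Y(H(-13)) = -112 - 20/(-6 - 13) = -112 - 20/(-19) = -112 - 20*(-1)/19 = -112 - 1*(-20/19) = -112 + 20/19 = -2108/19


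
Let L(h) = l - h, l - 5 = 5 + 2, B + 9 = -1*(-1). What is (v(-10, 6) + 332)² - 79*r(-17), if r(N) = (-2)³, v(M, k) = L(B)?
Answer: 124536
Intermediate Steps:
B = -8 (B = -9 - 1*(-1) = -9 + 1 = -8)
l = 12 (l = 5 + (5 + 2) = 5 + 7 = 12)
L(h) = 12 - h
v(M, k) = 20 (v(M, k) = 12 - 1*(-8) = 12 + 8 = 20)
r(N) = -8
(v(-10, 6) + 332)² - 79*r(-17) = (20 + 332)² - 79*(-8) = 352² - 1*(-632) = 123904 + 632 = 124536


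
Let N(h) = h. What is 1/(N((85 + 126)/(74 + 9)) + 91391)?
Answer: 83/7585664 ≈ 1.0942e-5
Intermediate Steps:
1/(N((85 + 126)/(74 + 9)) + 91391) = 1/((85 + 126)/(74 + 9) + 91391) = 1/(211/83 + 91391) = 1/(7585664/83) = 83/7585664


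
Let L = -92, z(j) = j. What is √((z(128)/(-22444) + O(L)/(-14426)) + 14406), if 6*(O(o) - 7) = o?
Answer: √849489780258725693766/242832858 ≈ 120.03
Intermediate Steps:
O(o) = 7 + o/6
√((z(128)/(-22444) + O(L)/(-14426)) + 14406) = √((128/(-22444) + (7 + (⅙)*(-92))/(-14426)) + 14406) = √((128*(-1/22444) + (7 - 46/3)*(-1/14426)) + 14406) = √((-32/5611 - 25/3*(-1/14426)) + 14406) = √((-32/5611 + 25/43278) + 14406) = √(-1244621/242832858 + 14406) = √(3498248907727/242832858) = √849489780258725693766/242832858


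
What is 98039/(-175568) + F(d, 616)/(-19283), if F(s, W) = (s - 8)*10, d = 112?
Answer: -2073076757/3385477744 ≈ -0.61234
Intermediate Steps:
F(s, W) = -80 + 10*s (F(s, W) = (-8 + s)*10 = -80 + 10*s)
98039/(-175568) + F(d, 616)/(-19283) = 98039/(-175568) + (-80 + 10*112)/(-19283) = 98039*(-1/175568) + (-80 + 1120)*(-1/19283) = -98039/175568 + 1040*(-1/19283) = -98039/175568 - 1040/19283 = -2073076757/3385477744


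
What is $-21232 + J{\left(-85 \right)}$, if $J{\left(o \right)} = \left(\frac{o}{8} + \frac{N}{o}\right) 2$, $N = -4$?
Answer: $- \frac{7226073}{340} \approx -21253.0$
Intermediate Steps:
$J{\left(o \right)} = - \frac{8}{o} + \frac{o}{4}$ ($J{\left(o \right)} = \left(\frac{o}{8} - \frac{4}{o}\right) 2 = \left(- \frac{4}{o} + \frac{o}{8}\right) 2 = - \frac{8}{o} + \frac{o}{4}$)
$-21232 + J{\left(-85 \right)} = -21232 + \left(- \frac{8}{-85} + \frac{1}{4} \left(-85\right)\right) = -21232 - \frac{7193}{340} = - \frac{7226073}{340}$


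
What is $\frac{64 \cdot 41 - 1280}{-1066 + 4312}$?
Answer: $\frac{224}{541} \approx 0.41405$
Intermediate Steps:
$\frac{64 \cdot 41 - 1280}{-1066 + 4312} = \frac{2624 - 1280}{3246} = 1344 \cdot \frac{1}{3246} = \frac{224}{541}$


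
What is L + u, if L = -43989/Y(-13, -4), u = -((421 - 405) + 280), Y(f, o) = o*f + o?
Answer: -19399/16 ≈ -1212.4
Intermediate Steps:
Y(f, o) = o + f*o (Y(f, o) = f*o + o = o + f*o)
u = -296 (u = -(16 + 280) = -1*296 = -296)
L = -14663/16 (L = -43989*(-1/(4*(1 - 13))) = -43989/((-4*(-12))) = -43989/48 = -43989*1/48 = -14663/16 ≈ -916.44)
L + u = -14663/16 - 296 = -19399/16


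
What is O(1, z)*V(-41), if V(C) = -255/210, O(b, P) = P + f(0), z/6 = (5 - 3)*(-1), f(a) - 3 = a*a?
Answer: 153/14 ≈ 10.929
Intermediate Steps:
f(a) = 3 + a² (f(a) = 3 + a*a = 3 + a²)
z = -12 (z = 6*((5 - 3)*(-1)) = 6*(2*(-1)) = 6*(-2) = -12)
O(b, P) = 3 + P (O(b, P) = P + (3 + 0²) = P + (3 + 0) = P + 3 = 3 + P)
V(C) = -17/14 (V(C) = -255*1/210 = -17/14)
O(1, z)*V(-41) = (3 - 12)*(-17/14) = -9*(-17/14) = 153/14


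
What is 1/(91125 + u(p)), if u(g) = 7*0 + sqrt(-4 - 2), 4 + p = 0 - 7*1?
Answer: 30375/2767921877 - I*sqrt(6)/8303765631 ≈ 1.0974e-5 - 2.9499e-10*I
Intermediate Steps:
p = -11 (p = -4 + (0 - 7*1) = -4 + (0 - 7) = -4 - 7 = -11)
u(g) = I*sqrt(6) (u(g) = 0 + sqrt(-6) = 0 + I*sqrt(6) = I*sqrt(6))
1/(91125 + u(p)) = 1/(91125 + I*sqrt(6))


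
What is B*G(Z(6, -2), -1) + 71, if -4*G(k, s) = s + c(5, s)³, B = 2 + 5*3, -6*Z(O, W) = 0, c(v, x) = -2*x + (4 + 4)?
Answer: -16699/4 ≈ -4174.8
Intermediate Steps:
c(v, x) = 8 - 2*x (c(v, x) = -2*x + 8 = 8 - 2*x)
Z(O, W) = 0 (Z(O, W) = -⅙*0 = 0)
B = 17 (B = 2 + 15 = 17)
G(k, s) = -s/4 - (8 - 2*s)³/4 (G(k, s) = -(s + (8 - 2*s)³)/4 = -s/4 - (8 - 2*s)³/4)
B*G(Z(6, -2), -1) + 71 = 17*(2*(-4 - 1)³ - ¼*(-1)) + 71 = 17*(2*(-5)³ + ¼) + 71 = 17*(2*(-125) + ¼) + 71 = 17*(-250 + ¼) + 71 = 17*(-999/4) + 71 = -16983/4 + 71 = -16699/4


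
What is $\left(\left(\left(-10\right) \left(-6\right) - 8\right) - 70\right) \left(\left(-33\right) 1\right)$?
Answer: $594$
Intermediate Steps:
$\left(\left(\left(-10\right) \left(-6\right) - 8\right) - 70\right) \left(\left(-33\right) 1\right) = \left(\left(60 - 8\right) - 70\right) \left(-33\right) = \left(52 - 70\right) \left(-33\right) = \left(-18\right) \left(-33\right) = 594$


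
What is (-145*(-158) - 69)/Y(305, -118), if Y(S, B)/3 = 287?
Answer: 3263/123 ≈ 26.528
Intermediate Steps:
Y(S, B) = 861 (Y(S, B) = 3*287 = 861)
(-145*(-158) - 69)/Y(305, -118) = (-145*(-158) - 69)/861 = (22910 - 69)*(1/861) = 22841*(1/861) = 3263/123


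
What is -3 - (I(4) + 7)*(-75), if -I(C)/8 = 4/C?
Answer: -78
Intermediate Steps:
I(C) = -32/C
-3 - (I(4) + 7)*(-75) = -3 - (-32/4 + 7)*(-75) = -3 - (-32*1/4 + 7)*(-75) = -3 - (-8 + 7)*(-75) = -3 - 1*(-1)*(-75) = -3 + 1*(-75) = -3 - 75 = -78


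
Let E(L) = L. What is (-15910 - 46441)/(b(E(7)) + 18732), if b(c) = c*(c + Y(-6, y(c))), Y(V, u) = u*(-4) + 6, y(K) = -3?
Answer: -62351/18907 ≈ -3.2978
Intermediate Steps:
Y(V, u) = 6 - 4*u (Y(V, u) = -4*u + 6 = 6 - 4*u)
b(c) = c*(18 + c) (b(c) = c*(c + (6 - 4*(-3))) = c*(c + (6 + 12)) = c*(c + 18) = c*(18 + c))
(-15910 - 46441)/(b(E(7)) + 18732) = (-15910 - 46441)/(7*(18 + 7) + 18732) = -62351/(7*25 + 18732) = -62351/(175 + 18732) = -62351/18907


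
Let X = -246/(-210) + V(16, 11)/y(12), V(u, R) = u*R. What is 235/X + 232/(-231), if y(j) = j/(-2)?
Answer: -6385949/683067 ≈ -9.3489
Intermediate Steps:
y(j) = -j/2 (y(j) = j*(-½) = -j/2)
V(u, R) = R*u
X = -2957/105 (X = -246/(-210) + (11*16)/((-½*12)) = -246*(-1/210) + 176/(-6) = 41/35 + 176*(-⅙) = 41/35 - 88/3 = -2957/105 ≈ -28.162)
235/X + 232/(-231) = 235/(-2957/105) + 232/(-231) = 235*(-105/2957) + 232*(-1/231) = -24675/2957 - 232/231 = -6385949/683067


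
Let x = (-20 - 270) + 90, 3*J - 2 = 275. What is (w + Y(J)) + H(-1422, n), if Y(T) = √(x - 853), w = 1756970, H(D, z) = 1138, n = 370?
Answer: 1758108 + 9*I*√13 ≈ 1.7581e+6 + 32.45*I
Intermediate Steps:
J = 277/3 (J = ⅔ + (⅓)*275 = ⅔ + 275/3 = 277/3 ≈ 92.333)
x = -200 (x = -290 + 90 = -200)
Y(T) = 9*I*√13 (Y(T) = √(-200 - 853) = √(-1053) = 9*I*√13)
(w + Y(J)) + H(-1422, n) = (1756970 + 9*I*√13) + 1138 = 1758108 + 9*I*√13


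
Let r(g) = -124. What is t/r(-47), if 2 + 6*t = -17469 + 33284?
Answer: -5271/248 ≈ -21.254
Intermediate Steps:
t = 5271/2 (t = -⅓ + (-17469 + 33284)/6 = -⅓ + (⅙)*15815 = -⅓ + 15815/6 = 5271/2 ≈ 2635.5)
t/r(-47) = (5271/2)/(-124) = (5271/2)*(-1/124) = -5271/248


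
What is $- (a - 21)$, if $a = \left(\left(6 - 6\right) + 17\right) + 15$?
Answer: $-11$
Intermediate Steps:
$a = 32$ ($a = \left(\left(6 - 6\right) + 17\right) + 15 = \left(0 + 17\right) + 15 = 17 + 15 = 32$)
$- (a - 21) = - (32 - 21) = \left(-1\right) 11 = -11$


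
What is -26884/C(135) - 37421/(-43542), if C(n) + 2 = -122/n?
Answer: 9877711957/1066779 ≈ 9259.4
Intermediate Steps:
C(n) = -2 - 122/n
-26884/C(135) - 37421/(-43542) = -26884/(-2 - 122/135) - 37421/(-43542) = -26884/(-2 - 122*1/135) - 37421*(-1/43542) = -26884/(-2 - 122/135) + 37421/43542 = -26884/(-392/135) + 37421/43542 = -26884*(-135/392) + 37421/43542 = 907335/98 + 37421/43542 = 9877711957/1066779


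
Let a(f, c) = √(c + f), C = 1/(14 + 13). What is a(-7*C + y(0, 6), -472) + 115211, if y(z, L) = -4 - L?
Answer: 115211 + I*√39063/9 ≈ 1.1521e+5 + 21.96*I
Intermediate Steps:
C = 1/27 ≈ 0.037037
a(-7*C + y(0, 6), -472) + 115211 = √(-472 + (-7*1/27 + (-4 - 1*6))) + 115211 = √(-472 + (-7/27 + (-4 - 6))) + 115211 = √(-472 + (-7/27 - 10)) + 115211 = √(-472 - 277/27) + 115211 = √(-13021/27) + 115211 = I*√39063/9 + 115211 = 115211 + I*√39063/9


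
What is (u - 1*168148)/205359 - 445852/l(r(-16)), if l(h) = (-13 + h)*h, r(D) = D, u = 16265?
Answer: -22907548645/23821644 ≈ -961.63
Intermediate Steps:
l(h) = h*(-13 + h)
(u - 1*168148)/205359 - 445852/l(r(-16)) = (16265 - 1*168148)/205359 - 445852*(-1/(16*(-13 - 16))) = (16265 - 168148)*(1/205359) - 445852/((-16*(-29))) = -151883*1/205359 - 445852/464 = -151883/205359 - 445852*1/464 = -151883/205359 - 111463/116 = -22907548645/23821644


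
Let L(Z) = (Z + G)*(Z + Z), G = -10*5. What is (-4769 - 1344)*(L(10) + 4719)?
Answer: -23956847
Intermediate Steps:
G = -50
L(Z) = 2*Z*(-50 + Z) (L(Z) = (Z - 50)*(Z + Z) = (-50 + Z)*(2*Z) = 2*Z*(-50 + Z))
(-4769 - 1344)*(L(10) + 4719) = (-4769 - 1344)*(2*10*(-50 + 10) + 4719) = -6113*(2*10*(-40) + 4719) = -6113*(-800 + 4719) = -6113*3919 = -23956847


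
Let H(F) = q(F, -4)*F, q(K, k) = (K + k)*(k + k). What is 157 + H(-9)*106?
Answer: -99059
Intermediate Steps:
q(K, k) = 2*k*(K + k) (q(K, k) = (K + k)*(2*k) = 2*k*(K + k))
H(F) = F*(32 - 8*F) (H(F) = (2*(-4)*(F - 4))*F = (2*(-4)*(-4 + F))*F = (32 - 8*F)*F = F*(32 - 8*F))
157 + H(-9)*106 = 157 + (8*(-9)*(4 - 1*(-9)))*106 = 157 + (8*(-9)*(4 + 9))*106 = 157 + (8*(-9)*13)*106 = 157 - 936*106 = 157 - 99216 = -99059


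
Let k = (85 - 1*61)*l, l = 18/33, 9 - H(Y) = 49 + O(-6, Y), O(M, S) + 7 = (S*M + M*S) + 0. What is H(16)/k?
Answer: 583/48 ≈ 12.146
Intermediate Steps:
O(M, S) = -7 + 2*M*S (O(M, S) = -7 + ((S*M + M*S) + 0) = -7 + ((M*S + M*S) + 0) = -7 + (2*M*S + 0) = -7 + 2*M*S)
H(Y) = -33 + 12*Y (H(Y) = 9 - (49 + (-7 + 2*(-6)*Y)) = 9 - (49 + (-7 - 12*Y)) = 9 - (42 - 12*Y) = 9 + (-42 + 12*Y) = -33 + 12*Y)
l = 6/11 (l = 18*(1/33) = 6/11 ≈ 0.54545)
k = 144/11 (k = (85 - 1*61)*(6/11) = (85 - 61)*(6/11) = 24*(6/11) = 144/11 ≈ 13.091)
H(16)/k = (-33 + 12*16)/(144/11) = (-33 + 192)*(11/144) = 159*(11/144) = 583/48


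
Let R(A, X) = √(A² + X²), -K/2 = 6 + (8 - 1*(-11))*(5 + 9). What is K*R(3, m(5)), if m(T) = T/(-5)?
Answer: -544*√10 ≈ -1720.3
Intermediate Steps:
m(T) = -T/5 (m(T) = T*(-⅕) = -T/5)
K = -544 (K = -2*(6 + (8 - 1*(-11))*(5 + 9)) = -2*(6 + (8 + 11)*14) = -2*(6 + 19*14) = -2*(6 + 266) = -2*272 = -544)
K*R(3, m(5)) = -544*√(3² + (-⅕*5)²) = -544*√(9 + (-1)²) = -544*√(9 + 1) = -544*√10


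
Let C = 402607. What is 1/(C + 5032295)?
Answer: 1/5434902 ≈ 1.8400e-7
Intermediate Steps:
1/(C + 5032295) = 1/(402607 + 5032295) = 1/5434902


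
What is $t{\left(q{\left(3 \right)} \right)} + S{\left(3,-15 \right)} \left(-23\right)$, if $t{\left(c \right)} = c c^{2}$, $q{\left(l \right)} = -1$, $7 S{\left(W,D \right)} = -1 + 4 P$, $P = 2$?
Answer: $-24$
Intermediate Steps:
$S{\left(W,D \right)} = 1$ ($S{\left(W,D \right)} = \frac{-1 + 4 \cdot 2}{7} = \frac{-1 + 8}{7} = \frac{1}{7} \cdot 7 = 1$)
$t{\left(c \right)} = c^{3}$
$t{\left(q{\left(3 \right)} \right)} + S{\left(3,-15 \right)} \left(-23\right) = \left(-1\right)^{3} + 1 \left(-23\right) = -1 - 23 = -24$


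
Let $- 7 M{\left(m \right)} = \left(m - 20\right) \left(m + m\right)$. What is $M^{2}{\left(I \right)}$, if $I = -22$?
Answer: $69696$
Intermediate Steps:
$M{\left(m \right)} = - \frac{2 m \left(-20 + m\right)}{7}$ ($M{\left(m \right)} = - \frac{\left(m - 20\right) \left(m + m\right)}{7} = - \frac{\left(-20 + m\right) 2 m}{7} = - \frac{2 m \left(-20 + m\right)}{7}$)
$M^{2}{\left(I \right)} = \left(\frac{2}{7} \left(-22\right) \left(20 - -22\right)\right)^{2} = \left(\frac{2}{7} \left(-22\right) \left(20 + 22\right)\right)^{2} = \left(\frac{2}{7} \left(-22\right) 42\right)^{2} = \left(-264\right)^{2} = 69696$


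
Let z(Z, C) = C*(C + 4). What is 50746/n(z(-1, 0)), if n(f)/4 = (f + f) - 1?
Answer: -25373/2 ≈ -12687.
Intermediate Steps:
z(Z, C) = C*(4 + C)
n(f) = -4 + 8*f (n(f) = 4*((f + f) - 1) = 4*(2*f - 1) = 4*(-1 + 2*f) = -4 + 8*f)
50746/n(z(-1, 0)) = 50746/(-4 + 8*(0*(4 + 0))) = 50746/(-4 + 8*(0*4)) = 50746/(-4 + 8*0) = 50746/(-4 + 0) = 50746/(-4) = 50746*(-¼) = -25373/2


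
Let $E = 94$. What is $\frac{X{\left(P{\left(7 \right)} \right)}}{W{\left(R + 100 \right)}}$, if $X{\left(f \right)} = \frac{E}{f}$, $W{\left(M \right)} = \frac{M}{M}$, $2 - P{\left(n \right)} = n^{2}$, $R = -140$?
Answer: $-2$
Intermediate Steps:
$P{\left(n \right)} = 2 - n^{2}$
$W{\left(M \right)} = 1$
$X{\left(f \right)} = \frac{94}{f}$
$\frac{X{\left(P{\left(7 \right)} \right)}}{W{\left(R + 100 \right)}} = \frac{94 \frac{1}{2 - 7^{2}}}{1} = \frac{94}{2 - 49} \cdot 1 = \frac{94}{-47} \cdot 1 = 94 \left(- \frac{1}{47}\right) 1 = \left(-2\right) 1 = -2$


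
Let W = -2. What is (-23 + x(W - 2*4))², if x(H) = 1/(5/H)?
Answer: 625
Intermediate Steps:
x(H) = H/5
(-23 + x(W - 2*4))² = (-23 + (-2 - 2*4)/5)² = (-23 + (-2 - 8)/5)² = (-23 + (⅕)*(-10))² = (-23 - 2)² = (-25)² = 625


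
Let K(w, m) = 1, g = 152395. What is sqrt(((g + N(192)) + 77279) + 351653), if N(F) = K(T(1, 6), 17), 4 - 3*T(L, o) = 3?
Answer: 12*sqrt(4037) ≈ 762.45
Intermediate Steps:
T(L, o) = 1/3 (T(L, o) = 4/3 - 1/3*3 = 4/3 - 1 = 1/3)
N(F) = 1
sqrt(((g + N(192)) + 77279) + 351653) = sqrt(((152395 + 1) + 77279) + 351653) = sqrt((152396 + 77279) + 351653) = sqrt(229675 + 351653) = sqrt(581328) = 12*sqrt(4037)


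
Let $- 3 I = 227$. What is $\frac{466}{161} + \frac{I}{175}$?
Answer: $\frac{4247}{1725} \approx 2.462$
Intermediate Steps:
$I = - \frac{227}{3}$ ($I = \left(- \frac{1}{3}\right) 227 = - \frac{227}{3} \approx -75.667$)
$\frac{466}{161} + \frac{I}{175} = \frac{466}{161} - \frac{227}{3 \cdot 175} = 466 \cdot \frac{1}{161} - \frac{227}{525} = \frac{466}{161} - \frac{227}{525} = \frac{4247}{1725}$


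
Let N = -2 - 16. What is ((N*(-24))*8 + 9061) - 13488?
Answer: -971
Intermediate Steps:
N = -18
((N*(-24))*8 + 9061) - 13488 = (-18*(-24)*8 + 9061) - 13488 = (432*8 + 9061) - 13488 = (3456 + 9061) - 13488 = 12517 - 13488 = -971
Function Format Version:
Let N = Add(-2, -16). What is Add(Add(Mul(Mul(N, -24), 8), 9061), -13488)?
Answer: -971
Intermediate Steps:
N = -18
Add(Add(Mul(Mul(N, -24), 8), 9061), -13488) = Add(Add(Mul(Mul(-18, -24), 8), 9061), -13488) = Add(Add(Mul(432, 8), 9061), -13488) = Add(Add(3456, 9061), -13488) = Add(12517, -13488) = -971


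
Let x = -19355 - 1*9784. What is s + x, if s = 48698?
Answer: 19559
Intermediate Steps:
x = -29139 (x = -19355 - 9784 = -29139)
s + x = 48698 - 29139 = 19559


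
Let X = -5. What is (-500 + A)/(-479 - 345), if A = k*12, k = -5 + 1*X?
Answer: 155/206 ≈ 0.75243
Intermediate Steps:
k = -10 (k = -5 + 1*(-5) = -5 - 5 = -10)
A = -120 (A = -10*12 = -120)
(-500 + A)/(-479 - 345) = (-500 - 120)/(-479 - 345) = -620/(-824) = -620*(-1/824) = 155/206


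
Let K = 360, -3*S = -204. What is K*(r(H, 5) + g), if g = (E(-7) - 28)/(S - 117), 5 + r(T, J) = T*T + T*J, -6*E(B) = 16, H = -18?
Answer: 4050600/49 ≈ 82665.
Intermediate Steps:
E(B) = -8/3 (E(B) = -1/6*16 = -8/3)
S = 68 (S = -1/3*(-204) = 68)
r(T, J) = -5 + T**2 + J*T (r(T, J) = -5 + (T*T + T*J) = -5 + (T**2 + J*T) = -5 + T**2 + J*T)
g = 92/147 (g = (-8/3 - 28)/(68 - 117) = -92/3/(-49) = -92/3*(-1/49) = 92/147 ≈ 0.62585)
K*(r(H, 5) + g) = 360*((-5 + (-18)**2 + 5*(-18)) + 92/147) = 360*((-5 + 324 - 90) + 92/147) = 360*(229 + 92/147) = 360*(33755/147) = 4050600/49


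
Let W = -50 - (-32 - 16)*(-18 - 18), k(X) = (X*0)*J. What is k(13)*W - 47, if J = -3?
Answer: -47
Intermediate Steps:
k(X) = 0 (k(X) = (X*0)*(-3) = 0*(-3) = 0)
W = -1778 (W = -50 - (-48)*(-36) = -50 - 1*1728 = -50 - 1728 = -1778)
k(13)*W - 47 = 0*(-1778) - 47 = 0 - 47 = -47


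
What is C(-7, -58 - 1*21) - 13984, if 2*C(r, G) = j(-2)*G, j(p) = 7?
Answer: -28521/2 ≈ -14261.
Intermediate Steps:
C(r, G) = 7*G/2 (C(r, G) = (7*G)/2 = 7*G/2)
C(-7, -58 - 1*21) - 13984 = 7*(-58 - 1*21)/2 - 13984 = 7*(-58 - 21)/2 - 13984 = (7/2)*(-79) - 13984 = -553/2 - 13984 = -28521/2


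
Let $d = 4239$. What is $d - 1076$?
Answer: $3163$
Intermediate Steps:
$d - 1076 = 4239 - 1076 = 3163$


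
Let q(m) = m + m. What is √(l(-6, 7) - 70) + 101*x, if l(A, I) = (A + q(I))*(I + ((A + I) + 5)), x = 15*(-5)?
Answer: -7575 + √34 ≈ -7569.2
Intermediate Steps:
q(m) = 2*m
x = -75
l(A, I) = (A + 2*I)*(5 + A + 2*I) (l(A, I) = (A + 2*I)*(I + ((A + I) + 5)) = (A + 2*I)*(I + (5 + A + I)) = (A + 2*I)*(5 + A + 2*I))
√(l(-6, 7) - 70) + 101*x = √(((-6)² + 4*7² + 5*(-6) + 10*7 + 4*(-6)*7) - 70) + 101*(-75) = √((36 + 4*49 - 30 + 70 - 168) - 70) - 7575 = √((36 + 196 - 30 + 70 - 168) - 70) - 7575 = √(104 - 70) - 7575 = √34 - 7575 = -7575 + √34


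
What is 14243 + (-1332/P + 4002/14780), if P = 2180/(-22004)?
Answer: 4460578747/161102 ≈ 27688.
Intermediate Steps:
P = -545/5501 (P = 2180*(-1/22004) = -545/5501 ≈ -0.099073)
14243 + (-1332/P + 4002/14780) = 14243 + (-1332/(-545/5501) + 4002/14780) = 14243 + (-1332*(-5501/545) + 4002*(1/14780)) = 14243 + (7327332/545 + 2001/7390) = 14243 + 2166002961/161102 = 4460578747/161102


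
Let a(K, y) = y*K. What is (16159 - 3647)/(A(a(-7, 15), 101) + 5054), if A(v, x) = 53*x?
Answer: 12512/10407 ≈ 1.2023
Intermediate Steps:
a(K, y) = K*y
(16159 - 3647)/(A(a(-7, 15), 101) + 5054) = (16159 - 3647)/(53*101 + 5054) = 12512/(5353 + 5054) = 12512/10407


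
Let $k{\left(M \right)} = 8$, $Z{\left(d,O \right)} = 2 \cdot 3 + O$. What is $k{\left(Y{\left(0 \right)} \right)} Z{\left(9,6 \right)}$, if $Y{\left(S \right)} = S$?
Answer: $96$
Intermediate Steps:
$Z{\left(d,O \right)} = 6 + O$
$k{\left(Y{\left(0 \right)} \right)} Z{\left(9,6 \right)} = 8 \left(6 + 6\right) = 8 \cdot 12 = 96$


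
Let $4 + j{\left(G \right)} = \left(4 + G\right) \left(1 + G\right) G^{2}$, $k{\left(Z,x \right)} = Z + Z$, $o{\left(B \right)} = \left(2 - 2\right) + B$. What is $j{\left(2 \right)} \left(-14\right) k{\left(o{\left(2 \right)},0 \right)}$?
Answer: $-3808$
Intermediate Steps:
$o{\left(B \right)} = B$ ($o{\left(B \right)} = 0 + B = B$)
$k{\left(Z,x \right)} = 2 Z$
$j{\left(G \right)} = -4 + G^{2} \left(1 + G\right) \left(4 + G\right)$ ($j{\left(G \right)} = -4 + \left(4 + G\right) \left(1 + G\right) G^{2} = -4 + \left(1 + G\right) \left(4 + G\right) G^{2} = -4 + G^{2} \left(1 + G\right) \left(4 + G\right)$)
$j{\left(2 \right)} \left(-14\right) k{\left(o{\left(2 \right)},0 \right)} = \left(-4 + 2^{4} + 4 \cdot 2^{2} + 5 \cdot 2^{3}\right) \left(-14\right) 2 \cdot 2 = \left(-4 + 16 + 4 \cdot 4 + 5 \cdot 8\right) \left(-14\right) 4 = \left(-4 + 16 + 16 + 40\right) \left(-14\right) 4 = 68 \left(-14\right) 4 = \left(-952\right) 4 = -3808$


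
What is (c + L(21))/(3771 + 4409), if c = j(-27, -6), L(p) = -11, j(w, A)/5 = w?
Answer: -73/4090 ≈ -0.017848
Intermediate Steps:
j(w, A) = 5*w
c = -135 (c = 5*(-27) = -135)
(c + L(21))/(3771 + 4409) = (-135 - 11)/(3771 + 4409) = -146/8180 = -146*1/8180 = -73/4090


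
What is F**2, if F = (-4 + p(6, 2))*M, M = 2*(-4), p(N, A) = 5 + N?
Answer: 3136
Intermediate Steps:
M = -8
F = -56 (F = (-4 + (5 + 6))*(-8) = (-4 + 11)*(-8) = 7*(-8) = -56)
F**2 = (-56)**2 = 3136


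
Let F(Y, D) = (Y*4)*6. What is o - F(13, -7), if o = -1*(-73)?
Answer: -239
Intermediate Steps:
o = 73
F(Y, D) = 24*Y (F(Y, D) = (4*Y)*6 = 24*Y)
o - F(13, -7) = 73 - 24*13 = 73 - 1*312 = 73 - 312 = -239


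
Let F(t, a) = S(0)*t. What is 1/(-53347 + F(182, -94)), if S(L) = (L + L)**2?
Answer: -1/53347 ≈ -1.8745e-5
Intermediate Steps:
S(L) = 4*L**2 (S(L) = (2*L)**2 = 4*L**2)
F(t, a) = 0 (F(t, a) = (4*0**2)*t = (4*0)*t = 0*t = 0)
1/(-53347 + F(182, -94)) = 1/(-53347 + 0) = 1/(-53347) = -1/53347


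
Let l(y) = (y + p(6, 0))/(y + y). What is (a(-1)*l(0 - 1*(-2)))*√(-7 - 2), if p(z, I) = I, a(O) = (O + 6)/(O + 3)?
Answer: 15*I/4 ≈ 3.75*I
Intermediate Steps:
a(O) = (6 + O)/(3 + O)
l(y) = ½ (l(y) = (y + 0)/(y + y) = y/((2*y)) = y*(1/(2*y)) = ½)
(a(-1)*l(0 - 1*(-2)))*√(-7 - 2) = (((6 - 1)/(3 - 1))*(½))*√(-7 - 2) = ((5/2)*(½))*√(-9) = (((½)*5)*(½))*(3*I) = ((5/2)*(½))*(3*I) = 5*(3*I)/4 = 15*I/4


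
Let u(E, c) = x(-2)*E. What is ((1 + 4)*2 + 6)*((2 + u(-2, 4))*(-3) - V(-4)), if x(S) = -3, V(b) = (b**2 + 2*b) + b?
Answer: -448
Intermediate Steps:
V(b) = b**2 + 3*b
u(E, c) = -3*E
((1 + 4)*2 + 6)*((2 + u(-2, 4))*(-3) - V(-4)) = ((1 + 4)*2 + 6)*((2 - 3*(-2))*(-3) - (-4)*(3 - 4)) = (5*2 + 6)*((2 + 6)*(-3) - (-4)*(-1)) = (10 + 6)*(8*(-3) - 1*4) = 16*(-24 - 4) = 16*(-28) = -448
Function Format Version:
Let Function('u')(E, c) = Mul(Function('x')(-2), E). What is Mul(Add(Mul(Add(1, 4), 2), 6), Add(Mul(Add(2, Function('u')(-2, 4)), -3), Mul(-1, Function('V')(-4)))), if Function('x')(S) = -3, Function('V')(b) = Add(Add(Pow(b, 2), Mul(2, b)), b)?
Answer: -448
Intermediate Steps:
Function('V')(b) = Add(Pow(b, 2), Mul(3, b))
Function('u')(E, c) = Mul(-3, E)
Mul(Add(Mul(Add(1, 4), 2), 6), Add(Mul(Add(2, Function('u')(-2, 4)), -3), Mul(-1, Function('V')(-4)))) = Mul(Add(Mul(Add(1, 4), 2), 6), Add(Mul(Add(2, Mul(-3, -2)), -3), Mul(-1, Mul(-4, Add(3, -4))))) = Mul(Add(Mul(5, 2), 6), Add(Mul(Add(2, 6), -3), Mul(-1, Mul(-4, -1)))) = Mul(Add(10, 6), Add(Mul(8, -3), Mul(-1, 4))) = Mul(16, Add(-24, -4)) = Mul(16, -28) = -448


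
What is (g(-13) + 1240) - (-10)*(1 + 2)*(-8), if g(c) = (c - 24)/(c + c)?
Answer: 26037/26 ≈ 1001.4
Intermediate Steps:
g(c) = (-24 + c)/(2*c) (g(c) = (-24 + c)/((2*c)) = (-24 + c)*(1/(2*c)) = (-24 + c)/(2*c))
(g(-13) + 1240) - (-10)*(1 + 2)*(-8) = ((½)*(-24 - 13)/(-13) + 1240) - (-10)*(1 + 2)*(-8) = ((½)*(-1/13)*(-37) + 1240) - (-10)*3*(-8) = (37/26 + 1240) - 2*(-15)*(-8) = 32277/26 + 30*(-8) = 32277/26 - 240 = 26037/26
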